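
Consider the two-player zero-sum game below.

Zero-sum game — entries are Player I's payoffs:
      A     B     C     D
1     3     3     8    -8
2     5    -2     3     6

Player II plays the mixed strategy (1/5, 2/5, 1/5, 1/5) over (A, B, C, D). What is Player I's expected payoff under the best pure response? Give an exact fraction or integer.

2

1: (3)·(1/5) + (3)·(2/5) + (8)·(1/5) + (-8)·(1/5) = 9/5.
2: (5)·(1/5) + (-2)·(2/5) + (3)·(1/5) + (6)·(1/5) = 2.
The best pure response is 2 with expected payoff 2.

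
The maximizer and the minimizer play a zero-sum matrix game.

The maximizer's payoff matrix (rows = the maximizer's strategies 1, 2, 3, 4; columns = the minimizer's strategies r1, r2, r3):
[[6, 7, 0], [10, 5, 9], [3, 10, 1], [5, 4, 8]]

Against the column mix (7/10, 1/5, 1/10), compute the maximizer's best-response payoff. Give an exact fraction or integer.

89/10

1: (6)·(7/10) + (7)·(1/5) + (0)·(1/10) = 28/5.
2: (10)·(7/10) + (5)·(1/5) + (9)·(1/10) = 89/10.
3: (3)·(7/10) + (10)·(1/5) + (1)·(1/10) = 21/5.
4: (5)·(7/10) + (4)·(1/5) + (8)·(1/10) = 51/10.
The best pure response is 2 with expected payoff 89/10.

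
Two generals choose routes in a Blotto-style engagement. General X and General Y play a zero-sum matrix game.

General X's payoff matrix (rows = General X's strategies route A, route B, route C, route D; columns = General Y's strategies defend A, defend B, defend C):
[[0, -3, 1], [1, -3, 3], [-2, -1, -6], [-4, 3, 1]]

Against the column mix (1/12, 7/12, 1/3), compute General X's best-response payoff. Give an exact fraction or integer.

route A: (0)·(1/12) + (-3)·(7/12) + (1)·(1/3) = -17/12.
route B: (1)·(1/12) + (-3)·(7/12) + (3)·(1/3) = -2/3.
route C: (-2)·(1/12) + (-1)·(7/12) + (-6)·(1/3) = -11/4.
route D: (-4)·(1/12) + (3)·(7/12) + (1)·(1/3) = 7/4.
The best pure response is route D with expected payoff 7/4.

7/4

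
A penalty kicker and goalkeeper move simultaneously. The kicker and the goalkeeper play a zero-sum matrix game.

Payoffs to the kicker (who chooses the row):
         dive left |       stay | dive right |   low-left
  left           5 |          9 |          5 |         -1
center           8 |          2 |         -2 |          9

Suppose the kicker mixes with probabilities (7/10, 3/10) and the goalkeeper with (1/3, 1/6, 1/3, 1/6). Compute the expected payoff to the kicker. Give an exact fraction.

Against (1/3, 1/6, 1/3, 1/6), each row's expected payoff is left: 14/3; center: 23/6.
Taking the (7/10, 3/10)-weighted average: (7/10)·(14/3) + (3/10)·(23/6) = 53/12.

53/12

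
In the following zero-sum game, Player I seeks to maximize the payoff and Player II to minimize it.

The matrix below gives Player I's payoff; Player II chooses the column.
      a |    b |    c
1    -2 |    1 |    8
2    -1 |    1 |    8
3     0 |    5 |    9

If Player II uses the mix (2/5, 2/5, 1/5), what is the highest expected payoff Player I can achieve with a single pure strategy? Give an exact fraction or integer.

19/5

1: (-2)·(2/5) + (1)·(2/5) + (8)·(1/5) = 6/5.
2: (-1)·(2/5) + (1)·(2/5) + (8)·(1/5) = 8/5.
3: (0)·(2/5) + (5)·(2/5) + (9)·(1/5) = 19/5.
The best pure response is 3 with expected payoff 19/5.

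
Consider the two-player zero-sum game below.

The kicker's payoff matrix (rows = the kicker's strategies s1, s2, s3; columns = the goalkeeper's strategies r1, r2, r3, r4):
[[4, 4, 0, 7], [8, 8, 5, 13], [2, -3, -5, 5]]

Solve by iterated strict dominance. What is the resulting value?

5

Column r1 is strictly dominated by r3 for the goalkeeper (0<4, 5<8, -5<2); eliminate r1.
Row s3 is strictly dominated by row s1 (4>-3, 0>-5, 7>5); eliminate s3.
Row s1 is strictly dominated by row s2 (8>4, 5>0, 13>7); eliminate s1.
Column r2 is strictly dominated by r3 for the goalkeeper (5<8); eliminate r2.
Column r4 is strictly dominated by r3 for the goalkeeper (5<13); eliminate r4.
Only (s2, r3) remains, with payoff 5.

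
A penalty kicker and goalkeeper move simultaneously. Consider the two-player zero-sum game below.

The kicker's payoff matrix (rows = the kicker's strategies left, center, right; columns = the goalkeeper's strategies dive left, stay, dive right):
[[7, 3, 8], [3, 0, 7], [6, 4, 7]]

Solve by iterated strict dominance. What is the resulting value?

4

Column dive left is strictly dominated by stay for the goalkeeper (3<7, 0<3, 4<6); eliminate dive left.
Column dive right is strictly dominated by stay for the goalkeeper (3<8, 0<7, 4<7); eliminate dive right.
Row left is strictly dominated by row right (4>3); eliminate left.
Row center is strictly dominated by row right (4>0); eliminate center.
Only (right, stay) remains, with payoff 4.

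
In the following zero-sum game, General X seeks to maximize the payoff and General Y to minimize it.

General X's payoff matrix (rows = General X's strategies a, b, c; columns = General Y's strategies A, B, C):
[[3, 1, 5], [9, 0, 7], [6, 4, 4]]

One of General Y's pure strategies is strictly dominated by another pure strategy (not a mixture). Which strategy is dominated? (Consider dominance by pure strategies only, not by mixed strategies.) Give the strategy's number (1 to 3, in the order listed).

1

General Y prefers columns that give General X less. Compare A with B: 1 < 3, 0 < 9, 4 < 6.
So B strictly dominates A for General Y; A is strictly dominated.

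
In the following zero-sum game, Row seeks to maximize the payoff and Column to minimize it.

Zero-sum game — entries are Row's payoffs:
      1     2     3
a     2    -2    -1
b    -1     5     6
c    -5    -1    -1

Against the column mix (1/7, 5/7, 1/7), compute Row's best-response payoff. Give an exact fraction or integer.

30/7

a: (2)·(1/7) + (-2)·(5/7) + (-1)·(1/7) = -9/7.
b: (-1)·(1/7) + (5)·(5/7) + (6)·(1/7) = 30/7.
c: (-5)·(1/7) + (-1)·(5/7) + (-1)·(1/7) = -11/7.
The best pure response is b with expected payoff 30/7.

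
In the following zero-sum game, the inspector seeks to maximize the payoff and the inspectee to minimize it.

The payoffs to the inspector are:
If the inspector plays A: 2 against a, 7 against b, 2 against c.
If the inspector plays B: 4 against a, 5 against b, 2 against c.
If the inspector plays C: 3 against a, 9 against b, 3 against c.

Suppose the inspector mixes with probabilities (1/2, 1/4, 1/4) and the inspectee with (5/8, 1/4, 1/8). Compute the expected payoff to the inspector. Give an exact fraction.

Against (5/8, 1/4, 1/8), each row's expected payoff is A: 13/4; B: 4; C: 9/2.
Taking the (1/2, 1/4, 1/4)-weighted average: (1/2)·(13/4) + (1/4)·(4) + (1/4)·(9/2) = 15/4.

15/4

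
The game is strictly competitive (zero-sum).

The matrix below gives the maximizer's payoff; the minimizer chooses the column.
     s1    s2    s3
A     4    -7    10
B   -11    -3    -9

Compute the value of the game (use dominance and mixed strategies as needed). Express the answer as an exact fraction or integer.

Column s3 is strictly dominated by s1 for the minimizer (it gives the maximizer more in every row).
The remaining 2×2 game on (A, B) × (s1, s2) has no saddle point. Let the maximizer play A with probability p; indifference gives 4p − 11(1−p) = −7p − 3(1−p), so p = 8/19.
Similarly the minimizer's optimal q on s1 is 4/19, and the value is 4·(4/19) + (-7)·(15/19) = -89/19.

-89/19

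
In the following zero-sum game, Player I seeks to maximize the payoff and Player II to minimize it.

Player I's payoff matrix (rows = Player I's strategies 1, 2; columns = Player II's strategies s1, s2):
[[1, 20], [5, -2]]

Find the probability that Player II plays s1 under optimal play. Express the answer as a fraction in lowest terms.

11/13

Row minima are 1 and -2, so Player I's maximin is 1; column maxima are 5 and 20, so Player II's minimax is 5. These differ, so the equilibrium is in mixed strategies.
Let Player II play s1 with probability q. Player I is indifferent when q + 20(1−q) = 5q − 2(1−q), giving q = 11/13.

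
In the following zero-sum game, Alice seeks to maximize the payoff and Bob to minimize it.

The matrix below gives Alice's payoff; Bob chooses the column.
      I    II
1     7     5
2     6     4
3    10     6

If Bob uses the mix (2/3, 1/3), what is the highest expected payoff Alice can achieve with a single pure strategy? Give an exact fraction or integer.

26/3

1: (7)·(2/3) + (5)·(1/3) = 19/3.
2: (6)·(2/3) + (4)·(1/3) = 16/3.
3: (10)·(2/3) + (6)·(1/3) = 26/3.
The best pure response is 3 with expected payoff 26/3.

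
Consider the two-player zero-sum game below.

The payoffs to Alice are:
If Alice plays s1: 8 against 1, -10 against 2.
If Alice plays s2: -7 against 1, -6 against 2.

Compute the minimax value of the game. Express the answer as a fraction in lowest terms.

Row minima are -10 and -7, so Alice's maximin is -7; column maxima are 8 and -6, so Bob's minimax is -6. These differ, so the equilibrium is in mixed strategies.
Let Alice play s1 with probability p. Bob is indifferent when 8p − 7(1−p) = −10p − 6(1−p), giving p = 1/19.
Let Bob play 1 with probability q. Alice is indifferent when 8q − 10(1−q) = −7q − 6(1−q), giving q = 4/19.
The value is 8·(4/19) + (-10)·(15/19) = -118/19.

-118/19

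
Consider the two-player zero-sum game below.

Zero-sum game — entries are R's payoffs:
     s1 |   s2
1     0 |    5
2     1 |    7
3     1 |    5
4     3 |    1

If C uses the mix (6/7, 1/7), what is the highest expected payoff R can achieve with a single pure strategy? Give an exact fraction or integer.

1: (0)·(6/7) + (5)·(1/7) = 5/7.
2: (1)·(6/7) + (7)·(1/7) = 13/7.
3: (1)·(6/7) + (5)·(1/7) = 11/7.
4: (3)·(6/7) + (1)·(1/7) = 19/7.
The best pure response is 4 with expected payoff 19/7.

19/7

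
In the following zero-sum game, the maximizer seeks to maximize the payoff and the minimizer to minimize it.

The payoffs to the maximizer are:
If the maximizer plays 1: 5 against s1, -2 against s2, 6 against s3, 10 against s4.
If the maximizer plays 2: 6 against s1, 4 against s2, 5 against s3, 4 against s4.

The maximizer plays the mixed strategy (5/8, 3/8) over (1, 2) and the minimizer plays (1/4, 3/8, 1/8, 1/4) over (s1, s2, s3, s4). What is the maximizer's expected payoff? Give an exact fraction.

Against (1/4, 3/8, 1/8, 1/4), each row's expected payoff is 1: 15/4; 2: 37/8.
Taking the (5/8, 3/8)-weighted average: (5/8)·(15/4) + (3/8)·(37/8) = 261/64.

261/64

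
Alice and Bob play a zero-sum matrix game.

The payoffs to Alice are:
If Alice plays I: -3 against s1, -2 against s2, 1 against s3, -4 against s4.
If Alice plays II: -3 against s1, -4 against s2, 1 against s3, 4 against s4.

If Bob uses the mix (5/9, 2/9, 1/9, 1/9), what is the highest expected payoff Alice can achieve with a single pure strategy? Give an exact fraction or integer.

-2

I: (-3)·(5/9) + (-2)·(2/9) + (1)·(1/9) + (-4)·(1/9) = -22/9.
II: (-3)·(5/9) + (-4)·(2/9) + (1)·(1/9) + (4)·(1/9) = -2.
The best pure response is II with expected payoff -2.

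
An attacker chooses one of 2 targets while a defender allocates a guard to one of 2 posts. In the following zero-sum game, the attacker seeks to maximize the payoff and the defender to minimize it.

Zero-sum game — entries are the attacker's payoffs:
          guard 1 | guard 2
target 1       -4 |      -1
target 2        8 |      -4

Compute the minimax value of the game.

-8/5

Row minima are -4 and -4, so the attacker's maximin is -4; column maxima are 8 and -1, so the defender's minimax is -1. These differ, so the equilibrium is in mixed strategies.
Let the attacker play target 1 with probability p. The defender is indifferent when −4p + 8(1−p) = −p − 4(1−p), giving p = 4/5.
Let the defender play guard 1 with probability q. The attacker is indifferent when −4q − (1−q) = 8q − 4(1−q), giving q = 1/5.
The value is -4·(1/5) + (-1)·(4/5) = -8/5.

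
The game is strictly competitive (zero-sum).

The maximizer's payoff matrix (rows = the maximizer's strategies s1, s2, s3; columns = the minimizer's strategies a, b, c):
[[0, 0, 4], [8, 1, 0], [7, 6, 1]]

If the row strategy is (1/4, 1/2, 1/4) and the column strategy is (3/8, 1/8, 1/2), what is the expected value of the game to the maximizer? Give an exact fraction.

Against (3/8, 1/8, 1/2), each row's expected payoff is s1: 2; s2: 25/8; s3: 31/8.
Taking the (1/4, 1/2, 1/4)-weighted average: (1/4)·(2) + (1/2)·(25/8) + (1/4)·(31/8) = 97/32.

97/32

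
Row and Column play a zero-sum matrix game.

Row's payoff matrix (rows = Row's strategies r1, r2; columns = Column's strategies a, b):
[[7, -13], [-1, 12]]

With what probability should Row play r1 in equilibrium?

Row minima are -13 and -1, so Row's maximin is -1; column maxima are 7 and 12, so Column's minimax is 7. These differ, so the equilibrium is in mixed strategies.
Let Row play r1 with probability p. Column is indifferent when 7p − (1−p) = −13p + 12(1−p), giving p = 13/33.

13/33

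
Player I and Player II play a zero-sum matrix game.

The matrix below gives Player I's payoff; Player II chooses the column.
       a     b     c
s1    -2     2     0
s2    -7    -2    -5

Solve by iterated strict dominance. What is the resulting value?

-2

Row s2 is strictly dominated by row s1 (-2>-7, 2>-2, 0>-5); eliminate s2.
Column c is strictly dominated by a for Player II (-2<0); eliminate c.
Column b is strictly dominated by a for Player II (-2<2); eliminate b.
Only (s1, a) remains, with payoff -2.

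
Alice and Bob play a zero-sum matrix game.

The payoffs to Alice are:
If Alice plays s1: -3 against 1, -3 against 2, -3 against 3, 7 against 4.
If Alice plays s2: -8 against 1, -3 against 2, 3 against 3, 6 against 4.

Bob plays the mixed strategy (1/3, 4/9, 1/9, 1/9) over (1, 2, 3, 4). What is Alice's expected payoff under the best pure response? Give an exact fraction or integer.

s1: (-3)·(1/3) + (-3)·(4/9) + (-3)·(1/9) + (7)·(1/9) = -17/9.
s2: (-8)·(1/3) + (-3)·(4/9) + (3)·(1/9) + (6)·(1/9) = -3.
The best pure response is s1 with expected payoff -17/9.

-17/9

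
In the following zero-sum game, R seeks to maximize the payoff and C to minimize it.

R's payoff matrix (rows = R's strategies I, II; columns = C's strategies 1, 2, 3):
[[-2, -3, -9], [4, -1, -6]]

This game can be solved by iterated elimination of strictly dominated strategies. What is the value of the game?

Row I is strictly dominated by row II (4>-2, -1>-3, -6>-9); eliminate I.
Column 1 is strictly dominated by 2 for C (-1<4); eliminate 1.
Column 2 is strictly dominated by 3 for C (-6<-1); eliminate 2.
Only (II, 3) remains, with payoff -6.

-6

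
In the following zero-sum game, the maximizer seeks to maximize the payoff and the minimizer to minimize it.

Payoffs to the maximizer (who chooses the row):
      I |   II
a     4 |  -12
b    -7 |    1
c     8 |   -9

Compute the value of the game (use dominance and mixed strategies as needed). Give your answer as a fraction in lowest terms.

-11/5

Row a is strictly dominated by row c, so the maximizer never plays it.
The remaining 2×2 game on (b, c) × (I, II) has no saddle point. Let the maximizer play b with probability p; indifference gives −7p + 8(1−p) = p − 9(1−p), so p = 17/25.
Similarly the minimizer's optimal q on I is 2/5, and the value is -7·(2/5) + (1)·(3/5) = -11/5.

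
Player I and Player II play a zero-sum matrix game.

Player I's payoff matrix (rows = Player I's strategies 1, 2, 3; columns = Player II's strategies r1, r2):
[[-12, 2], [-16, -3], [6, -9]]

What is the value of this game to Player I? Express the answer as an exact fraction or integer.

-96/29

Row 2 is strictly dominated by row 1, so Player I never plays it.
The remaining 2×2 game on (1, 3) × (r1, r2) has no saddle point. Let Player I play 1 with probability p; indifference gives −12p + 6(1−p) = 2p − 9(1−p), so p = 15/29.
Similarly Player II's optimal q on r1 is 11/29, and the value is -12·(11/29) + (2)·(18/29) = -96/29.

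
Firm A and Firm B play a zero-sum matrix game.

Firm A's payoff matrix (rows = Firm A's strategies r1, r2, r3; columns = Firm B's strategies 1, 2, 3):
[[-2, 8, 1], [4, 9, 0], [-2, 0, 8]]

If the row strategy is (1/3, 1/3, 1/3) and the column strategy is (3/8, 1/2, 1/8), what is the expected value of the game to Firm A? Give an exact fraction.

77/24

Against (3/8, 1/2, 1/8), each row's expected payoff is r1: 27/8; r2: 6; r3: 1/4.
Taking the (1/3, 1/3, 1/3)-weighted average: (1/3)·(27/8) + (1/3)·(6) + (1/3)·(1/4) = 77/24.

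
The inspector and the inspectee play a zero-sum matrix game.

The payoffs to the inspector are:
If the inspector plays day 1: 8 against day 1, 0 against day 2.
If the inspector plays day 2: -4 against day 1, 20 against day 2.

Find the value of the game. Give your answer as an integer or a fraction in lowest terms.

5

Row minima are 0 and -4, so the inspector's maximin is 0; column maxima are 8 and 20, so the inspectee's minimax is 8. These differ, so the equilibrium is in mixed strategies.
Let the inspector play day 1 with probability p. The inspectee is indifferent when 8p − 4(1−p) = 20(1−p), giving p = 3/4.
Let the inspectee play day 1 with probability q. The inspector is indifferent when 8q = −4q + 20(1−q), giving q = 5/8.
The value is 8·(5/8) + (0)·(3/8) = 5.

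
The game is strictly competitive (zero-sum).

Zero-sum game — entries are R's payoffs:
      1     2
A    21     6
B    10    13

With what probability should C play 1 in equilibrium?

7/18

Row minima are 6 and 10, so R's maximin is 10; column maxima are 21 and 13, so C's minimax is 13. These differ, so the equilibrium is in mixed strategies.
Let C play 1 with probability q. R is indifferent when 21q + 6(1−q) = 10q + 13(1−q), giving q = 7/18.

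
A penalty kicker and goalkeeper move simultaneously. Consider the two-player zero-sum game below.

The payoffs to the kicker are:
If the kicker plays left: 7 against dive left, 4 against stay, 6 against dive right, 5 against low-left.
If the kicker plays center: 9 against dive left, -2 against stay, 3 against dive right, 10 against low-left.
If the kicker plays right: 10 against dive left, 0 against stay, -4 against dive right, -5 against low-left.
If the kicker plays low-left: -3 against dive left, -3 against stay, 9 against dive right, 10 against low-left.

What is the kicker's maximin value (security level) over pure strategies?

The worst-case payoff for each row is left: 4, center: -2, right: -5, low-left: -3.
The best of these is 4.

4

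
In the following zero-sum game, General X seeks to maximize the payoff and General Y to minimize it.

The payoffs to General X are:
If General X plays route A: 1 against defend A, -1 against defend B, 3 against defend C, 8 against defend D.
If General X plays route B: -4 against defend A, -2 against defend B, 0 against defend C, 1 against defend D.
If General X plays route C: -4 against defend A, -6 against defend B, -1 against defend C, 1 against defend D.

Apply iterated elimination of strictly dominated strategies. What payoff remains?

-1

Column defend C is strictly dominated by defend A for General Y (1<3, -4<0, -4<-1); eliminate defend C.
Column defend D is strictly dominated by defend A for General Y (1<8, -4<1, -4<1); eliminate defend D.
Row route B is strictly dominated by row route A (1>-4, -1>-2); eliminate route B.
Row route C is strictly dominated by row route A (1>-4, -1>-6); eliminate route C.
Column defend A is strictly dominated by defend B for General Y (-1<1); eliminate defend A.
Only (route A, defend B) remains, with payoff -1.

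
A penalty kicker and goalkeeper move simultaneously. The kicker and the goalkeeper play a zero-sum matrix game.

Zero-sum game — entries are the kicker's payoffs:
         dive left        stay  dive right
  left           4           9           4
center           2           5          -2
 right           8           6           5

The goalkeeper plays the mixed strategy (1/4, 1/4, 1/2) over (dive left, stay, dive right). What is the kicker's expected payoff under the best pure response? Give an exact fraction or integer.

6

left: (4)·(1/4) + (9)·(1/4) + (4)·(1/2) = 21/4.
center: (2)·(1/4) + (5)·(1/4) + (-2)·(1/2) = 3/4.
right: (8)·(1/4) + (6)·(1/4) + (5)·(1/2) = 6.
The best pure response is right with expected payoff 6.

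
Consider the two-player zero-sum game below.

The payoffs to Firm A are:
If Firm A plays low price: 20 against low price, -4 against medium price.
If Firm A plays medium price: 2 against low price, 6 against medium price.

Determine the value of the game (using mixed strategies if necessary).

32/7

Row minima are -4 and 2, so Firm A's maximin is 2; column maxima are 20 and 6, so Firm B's minimax is 6. These differ, so the equilibrium is in mixed strategies.
Let Firm A play low price with probability p. Firm B is indifferent when 20p + 2(1−p) = −4p + 6(1−p), giving p = 1/7.
Let Firm B play low price with probability q. Firm A is indifferent when 20q − 4(1−q) = 2q + 6(1−q), giving q = 5/14.
The value is 20·(5/14) + (-4)·(9/14) = 32/7.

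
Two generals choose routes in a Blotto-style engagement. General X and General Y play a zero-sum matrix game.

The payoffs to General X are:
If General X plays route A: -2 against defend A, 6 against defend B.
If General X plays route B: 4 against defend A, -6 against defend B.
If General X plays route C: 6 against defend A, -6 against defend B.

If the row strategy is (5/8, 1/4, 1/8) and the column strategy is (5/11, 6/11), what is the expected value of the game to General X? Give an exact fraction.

Against (5/11, 6/11), each row's expected payoff is route A: 26/11; route B: -16/11; route C: -6/11.
Taking the (5/8, 1/4, 1/8)-weighted average: (5/8)·(26/11) + (1/4)·(-16/11) + (1/8)·(-6/11) = 23/22.

23/22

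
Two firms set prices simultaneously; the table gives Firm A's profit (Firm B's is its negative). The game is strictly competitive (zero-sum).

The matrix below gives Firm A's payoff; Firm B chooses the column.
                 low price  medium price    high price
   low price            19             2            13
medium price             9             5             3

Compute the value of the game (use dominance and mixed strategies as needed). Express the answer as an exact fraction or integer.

Column low price is strictly dominated by high price for Firm B (it gives Firm A more in every row).
The remaining 2×2 game on (low price, medium price) × (medium price, high price) has no saddle point. Let Firm A play low price with probability p; indifference gives 2p + 5(1−p) = 13p + 3(1−p), so p = 2/13.
Similarly Firm B's optimal q on medium price is 10/13, and the value is 2·(10/13) + (13)·(3/13) = 59/13.

59/13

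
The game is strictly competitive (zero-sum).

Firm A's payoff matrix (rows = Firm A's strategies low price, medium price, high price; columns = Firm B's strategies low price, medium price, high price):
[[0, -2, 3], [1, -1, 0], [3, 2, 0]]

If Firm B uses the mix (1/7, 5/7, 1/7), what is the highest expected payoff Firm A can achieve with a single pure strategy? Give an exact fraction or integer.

13/7

low price: (0)·(1/7) + (-2)·(5/7) + (3)·(1/7) = -1.
medium price: (1)·(1/7) + (-1)·(5/7) + (0)·(1/7) = -4/7.
high price: (3)·(1/7) + (2)·(5/7) + (0)·(1/7) = 13/7.
The best pure response is high price with expected payoff 13/7.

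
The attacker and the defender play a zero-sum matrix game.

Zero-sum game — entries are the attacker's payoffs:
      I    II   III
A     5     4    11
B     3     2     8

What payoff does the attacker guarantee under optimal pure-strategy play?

Row minima: 4, 2 → the attacker's maximin is 4.
Column maxima: 5, 4, 11 → the defender's minimax is 4.
They coincide at (A, II), so the value is 4.

4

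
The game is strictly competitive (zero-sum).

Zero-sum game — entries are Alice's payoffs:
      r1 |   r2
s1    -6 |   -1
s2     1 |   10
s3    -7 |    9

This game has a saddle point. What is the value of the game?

Row minima: -6, 1, -7 → Alice's maximin is 1.
Column maxima: 1, 10 → Bob's minimax is 1.
They coincide at (s2, r1), so the value is 1.

1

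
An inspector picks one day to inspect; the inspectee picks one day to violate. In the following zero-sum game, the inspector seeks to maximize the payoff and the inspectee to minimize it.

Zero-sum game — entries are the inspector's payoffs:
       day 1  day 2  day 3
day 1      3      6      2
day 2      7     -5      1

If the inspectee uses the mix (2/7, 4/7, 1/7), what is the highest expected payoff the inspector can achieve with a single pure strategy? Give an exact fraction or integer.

32/7

day 1: (3)·(2/7) + (6)·(4/7) + (2)·(1/7) = 32/7.
day 2: (7)·(2/7) + (-5)·(4/7) + (1)·(1/7) = -5/7.
The best pure response is day 1 with expected payoff 32/7.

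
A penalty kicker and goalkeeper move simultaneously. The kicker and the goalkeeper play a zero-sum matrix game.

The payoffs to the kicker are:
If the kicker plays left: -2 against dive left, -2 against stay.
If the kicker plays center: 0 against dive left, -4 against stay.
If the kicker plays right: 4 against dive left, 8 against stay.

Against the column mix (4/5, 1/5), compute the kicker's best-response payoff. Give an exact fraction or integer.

left: (-2)·(4/5) + (-2)·(1/5) = -2.
center: (0)·(4/5) + (-4)·(1/5) = -4/5.
right: (4)·(4/5) + (8)·(1/5) = 24/5.
The best pure response is right with expected payoff 24/5.

24/5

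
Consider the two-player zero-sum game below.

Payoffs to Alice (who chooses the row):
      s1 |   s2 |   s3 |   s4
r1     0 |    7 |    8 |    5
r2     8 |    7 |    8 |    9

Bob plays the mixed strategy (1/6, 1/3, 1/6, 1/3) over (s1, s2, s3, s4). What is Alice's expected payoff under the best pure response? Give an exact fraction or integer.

8

r1: (0)·(1/6) + (7)·(1/3) + (8)·(1/6) + (5)·(1/3) = 16/3.
r2: (8)·(1/6) + (7)·(1/3) + (8)·(1/6) + (9)·(1/3) = 8.
The best pure response is r2 with expected payoff 8.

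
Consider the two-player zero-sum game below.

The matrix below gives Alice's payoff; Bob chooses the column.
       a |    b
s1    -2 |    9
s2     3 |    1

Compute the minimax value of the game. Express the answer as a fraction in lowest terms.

Row minima are -2 and 1, so Alice's maximin is 1; column maxima are 3 and 9, so Bob's minimax is 3. These differ, so the equilibrium is in mixed strategies.
Let Alice play s1 with probability p. Bob is indifferent when −2p + 3(1−p) = 9p + (1−p), giving p = 2/13.
Let Bob play a with probability q. Alice is indifferent when −2q + 9(1−q) = 3q + (1−q), giving q = 8/13.
The value is -2·(8/13) + (9)·(5/13) = 29/13.

29/13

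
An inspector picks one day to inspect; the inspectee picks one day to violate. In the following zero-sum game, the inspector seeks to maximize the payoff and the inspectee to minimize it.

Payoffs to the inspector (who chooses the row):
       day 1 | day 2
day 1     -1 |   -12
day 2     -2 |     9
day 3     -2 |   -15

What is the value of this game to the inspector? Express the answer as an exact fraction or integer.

-3/2

Row day 3 is strictly dominated by row day 1, so the inspector never plays it.
The remaining 2×2 game on (day 1, day 2) × (day 1, day 2) has no saddle point. Let the inspector play day 1 with probability p; indifference gives −p − 2(1−p) = −12p + 9(1−p), so p = 1/2.
Similarly the inspectee's optimal q on day 1 is 21/22, and the value is -1·(21/22) + (-12)·(1/22) = -3/2.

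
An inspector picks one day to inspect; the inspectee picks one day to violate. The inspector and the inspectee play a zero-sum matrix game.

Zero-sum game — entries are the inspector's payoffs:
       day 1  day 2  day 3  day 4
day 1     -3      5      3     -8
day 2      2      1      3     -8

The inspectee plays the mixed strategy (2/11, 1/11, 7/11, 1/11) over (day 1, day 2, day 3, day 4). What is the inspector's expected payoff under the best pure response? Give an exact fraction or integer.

day 1: (-3)·(2/11) + (5)·(1/11) + (3)·(7/11) + (-8)·(1/11) = 12/11.
day 2: (2)·(2/11) + (1)·(1/11) + (3)·(7/11) + (-8)·(1/11) = 18/11.
The best pure response is day 2 with expected payoff 18/11.

18/11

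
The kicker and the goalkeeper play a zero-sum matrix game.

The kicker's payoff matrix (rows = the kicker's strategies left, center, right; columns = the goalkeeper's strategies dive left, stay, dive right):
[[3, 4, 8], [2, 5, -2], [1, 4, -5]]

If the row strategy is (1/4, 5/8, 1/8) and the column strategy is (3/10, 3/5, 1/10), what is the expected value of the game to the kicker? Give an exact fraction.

Against (3/10, 3/5, 1/10), each row's expected payoff is left: 41/10; center: 17/5; right: 11/5.
Taking the (1/4, 5/8, 1/8)-weighted average: (1/4)·(41/10) + (5/8)·(17/5) + (1/8)·(11/5) = 137/40.

137/40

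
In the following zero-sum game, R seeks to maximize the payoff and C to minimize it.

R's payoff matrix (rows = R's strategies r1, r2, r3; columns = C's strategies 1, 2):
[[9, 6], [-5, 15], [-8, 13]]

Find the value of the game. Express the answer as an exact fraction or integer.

165/23

Row r3 is strictly dominated by row r2, so R never plays it.
The remaining 2×2 game on (r1, r2) × (1, 2) has no saddle point. Let R play r1 with probability p; indifference gives 9p − 5(1−p) = 6p + 15(1−p), so p = 20/23.
Similarly C's optimal q on 1 is 9/23, and the value is 9·(9/23) + (6)·(14/23) = 165/23.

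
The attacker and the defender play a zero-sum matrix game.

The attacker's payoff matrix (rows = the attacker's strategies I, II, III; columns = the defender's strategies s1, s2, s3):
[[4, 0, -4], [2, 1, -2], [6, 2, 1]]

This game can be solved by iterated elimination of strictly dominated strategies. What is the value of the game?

Row I is strictly dominated by row III (6>4, 2>0, 1>-4); eliminate I.
Column s2 is strictly dominated by s3 for the defender (-2<1, 1<2); eliminate s2.
Row II is strictly dominated by row III (6>2, 1>-2); eliminate II.
Column s1 is strictly dominated by s3 for the defender (1<6); eliminate s1.
Only (III, s3) remains, with payoff 1.

1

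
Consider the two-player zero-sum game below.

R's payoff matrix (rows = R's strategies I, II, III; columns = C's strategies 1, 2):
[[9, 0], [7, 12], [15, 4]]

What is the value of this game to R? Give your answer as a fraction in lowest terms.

19/2

Row I is strictly dominated by row III, so R never plays it.
The remaining 2×2 game on (II, III) × (1, 2) has no saddle point. Let R play II with probability p; indifference gives 7p + 15(1−p) = 12p + 4(1−p), so p = 11/16.
Similarly C's optimal q on 1 is 1/2, and the value is 7·(1/2) + (12)·(1/2) = 19/2.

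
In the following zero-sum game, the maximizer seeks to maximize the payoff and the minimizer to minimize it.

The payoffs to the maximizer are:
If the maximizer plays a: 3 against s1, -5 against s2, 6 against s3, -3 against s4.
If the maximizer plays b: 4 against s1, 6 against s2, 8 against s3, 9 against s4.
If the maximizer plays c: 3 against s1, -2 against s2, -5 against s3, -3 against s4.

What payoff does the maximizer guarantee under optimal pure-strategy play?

4

Row minima: -5, 4, -5 → the maximizer's maximin is 4.
Column maxima: 4, 6, 8, 9 → the minimizer's minimax is 4.
They coincide at (b, s1), so the value is 4.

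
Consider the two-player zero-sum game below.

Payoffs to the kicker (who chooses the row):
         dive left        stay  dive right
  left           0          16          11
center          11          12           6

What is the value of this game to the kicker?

Column stay is strictly dominated by dive right for the goalkeeper (it gives the kicker more in every row).
The remaining 2×2 game on (left, center) × (dive left, dive right) has no saddle point. Let the kicker play left with probability p; indifference gives 11(1−p) = 11p + 6(1−p), so p = 5/16.
Similarly the goalkeeper's optimal q on dive left is 5/16, and the value is 0·(5/16) + (11)·(11/16) = 121/16.

121/16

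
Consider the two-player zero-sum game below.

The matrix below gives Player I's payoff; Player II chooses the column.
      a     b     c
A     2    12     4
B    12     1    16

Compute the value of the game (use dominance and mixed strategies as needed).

Column c is strictly dominated by a for Player II (it gives Player I more in every row).
The remaining 2×2 game on (A, B) × (a, b) has no saddle point. Let Player I play A with probability p; indifference gives 2p + 12(1−p) = 12p + (1−p), so p = 11/21.
Similarly Player II's optimal q on a is 11/21, and the value is 2·(11/21) + (12)·(10/21) = 142/21.

142/21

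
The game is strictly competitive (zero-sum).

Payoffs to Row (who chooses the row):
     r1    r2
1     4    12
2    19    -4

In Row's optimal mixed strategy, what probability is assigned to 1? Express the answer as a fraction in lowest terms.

23/31

Row minima are 4 and -4, so Row's maximin is 4; column maxima are 19 and 12, so Column's minimax is 12. These differ, so the equilibrium is in mixed strategies.
Let Row play 1 with probability p. Column is indifferent when 4p + 19(1−p) = 12p − 4(1−p), giving p = 23/31.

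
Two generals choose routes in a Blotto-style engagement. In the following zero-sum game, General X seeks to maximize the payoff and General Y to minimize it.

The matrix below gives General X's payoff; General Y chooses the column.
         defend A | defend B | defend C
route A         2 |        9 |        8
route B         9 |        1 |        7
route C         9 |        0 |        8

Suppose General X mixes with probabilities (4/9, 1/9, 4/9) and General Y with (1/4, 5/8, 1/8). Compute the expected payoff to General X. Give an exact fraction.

181/36

Against (1/4, 5/8, 1/8), each row's expected payoff is route A: 57/8; route B: 15/4; route C: 13/4.
Taking the (4/9, 1/9, 4/9)-weighted average: (4/9)·(57/8) + (1/9)·(15/4) + (4/9)·(13/4) = 181/36.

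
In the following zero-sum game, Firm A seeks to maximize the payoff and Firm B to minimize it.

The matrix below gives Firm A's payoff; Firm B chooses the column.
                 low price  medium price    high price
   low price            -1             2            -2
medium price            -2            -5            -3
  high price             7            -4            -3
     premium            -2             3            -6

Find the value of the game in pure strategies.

Row minima: -2, -5, -4, -6 → Firm A's maximin is -2.
Column maxima: 7, 3, -2 → Firm B's minimax is -2.
They coincide at (low price, high price), so the value is -2.

-2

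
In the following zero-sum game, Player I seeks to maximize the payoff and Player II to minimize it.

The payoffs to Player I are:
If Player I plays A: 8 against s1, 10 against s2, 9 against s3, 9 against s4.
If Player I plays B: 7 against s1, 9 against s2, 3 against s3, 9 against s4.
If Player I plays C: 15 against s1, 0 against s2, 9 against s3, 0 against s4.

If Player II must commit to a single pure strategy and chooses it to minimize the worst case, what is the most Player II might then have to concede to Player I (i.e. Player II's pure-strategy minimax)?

9

The worst case (largest entry) in each column is s1: 15, s2: 10, s3: 9, s4: 9.
The best (smallest) of these is 9.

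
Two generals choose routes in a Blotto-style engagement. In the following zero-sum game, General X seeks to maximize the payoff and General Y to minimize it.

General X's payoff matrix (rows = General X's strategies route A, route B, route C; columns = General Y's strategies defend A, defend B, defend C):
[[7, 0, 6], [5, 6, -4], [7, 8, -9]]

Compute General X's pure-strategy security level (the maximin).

The worst-case payoff for each row is route A: 0, route B: -4, route C: -9.
The best of these is 0.

0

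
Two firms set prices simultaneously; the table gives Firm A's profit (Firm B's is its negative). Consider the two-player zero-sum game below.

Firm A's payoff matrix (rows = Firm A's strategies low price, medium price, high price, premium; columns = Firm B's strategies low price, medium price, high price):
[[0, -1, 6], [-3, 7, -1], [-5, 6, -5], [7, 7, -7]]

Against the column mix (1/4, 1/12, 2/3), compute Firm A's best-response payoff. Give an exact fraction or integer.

low price: (0)·(1/4) + (-1)·(1/12) + (6)·(2/3) = 47/12.
medium price: (-3)·(1/4) + (7)·(1/12) + (-1)·(2/3) = -5/6.
high price: (-5)·(1/4) + (6)·(1/12) + (-5)·(2/3) = -49/12.
premium: (7)·(1/4) + (7)·(1/12) + (-7)·(2/3) = -7/3.
The best pure response is low price with expected payoff 47/12.

47/12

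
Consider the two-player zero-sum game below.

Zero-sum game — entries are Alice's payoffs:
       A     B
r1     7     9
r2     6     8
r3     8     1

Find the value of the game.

Row r2 is strictly dominated by row r1, so Alice never plays it.
The remaining 2×2 game on (r1, r3) × (A, B) has no saddle point. Let Alice play r1 with probability p; indifference gives 7p + 8(1−p) = 9p + (1−p), so p = 7/9.
Similarly Bob's optimal q on A is 8/9, and the value is 7·(8/9) + (9)·(1/9) = 65/9.

65/9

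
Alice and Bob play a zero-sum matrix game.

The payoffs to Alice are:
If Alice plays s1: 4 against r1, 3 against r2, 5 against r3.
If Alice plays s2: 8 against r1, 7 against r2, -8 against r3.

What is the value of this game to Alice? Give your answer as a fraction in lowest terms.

Column r1 is strictly dominated by r2 for Bob (it gives Alice more in every row).
The remaining 2×2 game on (s1, s2) × (r2, r3) has no saddle point. Let Alice play s1 with probability p; indifference gives 3p + 7(1−p) = 5p − 8(1−p), so p = 15/17.
Similarly Bob's optimal q on r2 is 13/17, and the value is 3·(13/17) + (5)·(4/17) = 59/17.

59/17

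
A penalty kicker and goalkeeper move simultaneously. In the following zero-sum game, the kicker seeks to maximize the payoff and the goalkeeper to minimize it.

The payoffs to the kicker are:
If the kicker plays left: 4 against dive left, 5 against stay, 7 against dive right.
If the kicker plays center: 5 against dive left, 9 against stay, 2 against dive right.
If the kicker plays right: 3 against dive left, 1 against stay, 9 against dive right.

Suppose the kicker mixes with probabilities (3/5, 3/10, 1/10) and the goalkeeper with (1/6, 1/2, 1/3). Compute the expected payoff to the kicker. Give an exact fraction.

Against (1/6, 1/2, 1/3), each row's expected payoff is left: 11/2; center: 6; right: 4.
Taking the (3/5, 3/10, 1/10)-weighted average: (3/5)·(11/2) + (3/10)·(6) + (1/10)·(4) = 11/2.

11/2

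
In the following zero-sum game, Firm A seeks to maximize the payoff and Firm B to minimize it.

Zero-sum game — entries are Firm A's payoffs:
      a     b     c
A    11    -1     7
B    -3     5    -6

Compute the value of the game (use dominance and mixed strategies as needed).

Column a is strictly dominated by c for Firm B (it gives Firm A more in every row).
The remaining 2×2 game on (A, B) × (b, c) has no saddle point. Let Firm A play A with probability p; indifference gives −p + 5(1−p) = 7p − 6(1−p), so p = 11/19.
Similarly Firm B's optimal q on b is 13/19, and the value is -1·(13/19) + (7)·(6/19) = 29/19.

29/19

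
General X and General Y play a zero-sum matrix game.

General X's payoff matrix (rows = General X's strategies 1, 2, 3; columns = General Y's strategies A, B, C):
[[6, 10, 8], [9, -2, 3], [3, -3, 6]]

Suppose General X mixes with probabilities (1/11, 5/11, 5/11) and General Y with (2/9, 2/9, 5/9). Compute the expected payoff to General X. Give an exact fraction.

Against (2/9, 2/9, 5/9), each row's expected payoff is 1: 8; 2: 29/9; 3: 10/3.
Taking the (1/11, 5/11, 5/11)-weighted average: (1/11)·(8) + (5/11)·(29/9) + (5/11)·(10/3) = 367/99.

367/99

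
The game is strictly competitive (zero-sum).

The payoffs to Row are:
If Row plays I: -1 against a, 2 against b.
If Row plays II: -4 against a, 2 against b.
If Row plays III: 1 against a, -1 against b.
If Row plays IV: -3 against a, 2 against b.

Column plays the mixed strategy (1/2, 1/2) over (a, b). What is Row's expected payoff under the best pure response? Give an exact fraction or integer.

1/2

I: (-1)·(1/2) + (2)·(1/2) = 1/2.
II: (-4)·(1/2) + (2)·(1/2) = -1.
III: (1)·(1/2) + (-1)·(1/2) = 0.
IV: (-3)·(1/2) + (2)·(1/2) = -1/2.
The best pure response is I with expected payoff 1/2.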